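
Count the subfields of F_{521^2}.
F_{521^2} has 2 subfields

The subfields of F_{p^n} are exactly the fields F_{p^d} for d | n (each is the fixed field of the unique index-d subgroup of Gal(F_{p^n}/F_p) ≅ Z/nZ). The divisors of n = 2 are {1, 2}, giving 2 subfields: F_{521^1}, F_{521^2}.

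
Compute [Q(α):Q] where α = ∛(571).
[Q(α):Q] = 3

The minimal polynomial of α is x^3 - 571, irreducible over Q since 571 is not a perfect cube (so x^3 - 571 has no rational root). Hence [Q(α):Q] = deg(m_α) = 3.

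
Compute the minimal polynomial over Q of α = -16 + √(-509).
m_α(x) = x^2 + 32x + 765

From α + 16 = √(-509), squaring gives (α + 16)^2 = -509, i.e. α^2 + 32α + 256 = -509, so α^2 + 32α + 765 = 0. The discriminant of x^2 + 32x + 765 is (32)^2 - 4·(765) = 1024 - 3060 = -2036, and 4·(-509) is not a perfect square in Q since -509 is squarefree and ≠ 1. Hence x^2 + 32x + 765 is irreducible over Q and is the minimal polynomial of α.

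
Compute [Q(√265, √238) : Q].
[Q(√265, √238) : Q] = 4

[Q(√265):Q] = 2 (min poly x^2 - 265, irreducible since 265 is squarefree > 1). For the top step, suppose √238 ∈ Q(√265), say √238 = c + d√265 with c, d ∈ Q. Squaring: 238 = c^2 + 265d^2 + 2cd√265. Since √265 ∉ Q this forces 2cd = 0. If d = 0 then √238 = c ∈ Q, contradicting 238 squarefree > 1. If c = 0 then 238 = 265d^2, so 265·238 = (265d)^2 is a perfect square in Q — but 265·238 = 63070 is not a perfect square (since 265 and 238 are distinct squarefree integers). Contradiction. Hence √238 ∉ Q(√265), so x^2 - 238 stays irreducible over Q(√265) and [Q(√265, √238) : Q(√265)] = 2. By the tower law, [Q(√265, √238) : Q] = 2 · 2 = 4.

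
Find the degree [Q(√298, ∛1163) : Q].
[Q(√298, ∛1163) : Q] = 6

Let L = Q(√298, ∛1163). Since Q(√298) ⊂ L and [Q(√298):Q] = 2, the tower law gives 2 | [L:Q]. Likewise Q(∛1163) ⊂ L with [Q(∛1163):Q] = 3 (because 1163 is not a perfect cube), so 3 | [L:Q]. As gcd(2,3) = 1, [L:Q] is divisible by 6. Conversely L is generated over Q by √298 and ∛1163, so [L:Q] ≤ 2·3 = 6. Therefore [Q(√298, ∛1163) : Q] = 6.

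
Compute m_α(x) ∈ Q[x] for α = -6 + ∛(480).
m_α(x) = x^3 + 18x^2 + 108x - 264

Set β = α + 6 = ∛(480), so β^3 = 480. Then (α + 6)^3 - 480 = 0, i.e. α is a root of g(x) = (x + 6)^3 - 480 = x^3 + 18x^2 + 108x - 264. Since g(x) = h(x + 6) where h(x) = x^3 - 480, and h is irreducible over Q (because 480 is not a perfect cube, so h has no rational root, and a monic cubic with no rational root is irreducible), g is also irreducible (irreducibility is preserved under the substitution x → x + 6). Hence m_α(x) = x^3 + 18x^2 + 108x - 264.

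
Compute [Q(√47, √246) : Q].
[Q(√47, √246) : Q] = 4

[Q(√47):Q] = 2 (min poly x^2 - 47, irreducible since 47 is squarefree > 1). For the top step, suppose √246 ∈ Q(√47), say √246 = c + d√47 with c, d ∈ Q. Squaring: 246 = c^2 + 47d^2 + 2cd√47. Since √47 ∉ Q this forces 2cd = 0. If d = 0 then √246 = c ∈ Q, contradicting 246 squarefree > 1. If c = 0 then 246 = 47d^2, so 47·246 = (47d)^2 is a perfect square in Q — but 47·246 = 11562 is not a perfect square (since 47 and 246 are distinct squarefree integers). Contradiction. Hence √246 ∉ Q(√47), so x^2 - 246 stays irreducible over Q(√47) and [Q(√47, √246) : Q(√47)] = 2. By the tower law, [Q(√47, √246) : Q] = 2 · 2 = 4.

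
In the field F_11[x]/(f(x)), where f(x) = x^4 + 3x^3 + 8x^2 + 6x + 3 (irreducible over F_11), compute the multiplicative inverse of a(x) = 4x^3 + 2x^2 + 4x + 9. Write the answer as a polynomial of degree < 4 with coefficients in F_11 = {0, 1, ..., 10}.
a(x)^(-1) ≡ 10x^3 + 7x^2 + 3 (mod f(x))

Since f is irreducible over F_11, F_11[x]/(f) is a field and a(x) ≠ 0 has an inverse. Apply the extended Euclidean algorithm to f(x) and a(x) in F_11[x]: f(x) = (3x + 2)·a(x) + (3x^2 + 4x + 7);  a(x) = (5x + 5)·(3x^2 + 4x + 7) + (4x + 7);  (3x^2 + 4x + 7) = (9x + 10)·(4x + 7) + (3). The last nonzero remainder is the constant 3 = gcd(f, a) in F_11. Back-substituting through the division chain expresses 3 = s(x)·a(x) + t(x)·f(x) with s(x) ≡ 8x^3 + 10x^2 + 9 (mod f), so (8x^3 + 10x^2 + 9)·a(x) ≡ 3 (mod f). Multiplying by 3^(-1) ≡ 4 in F_11 gives a(x)^(-1) ≡ 4·(8x^3 + 10x^2 + 9) ≡ 10x^3 + 7x^2 + 3 (mod f). Check: (4x^3 + 2x^2 + 4x + 9)·(10x^3 + 7x^2 + 3) = 7x^6 + 4x^5 + 10x^4 + 9x^3 + 3x^2 + x + 5 ≡ 1 (mod x^4 + 3x^3 + 8x^2 + 6x + 3).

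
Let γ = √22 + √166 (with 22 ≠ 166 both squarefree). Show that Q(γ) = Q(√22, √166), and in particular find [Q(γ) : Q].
[Q(γ) : Q] = 4 (equivalently, Q(γ) = Q(√22, √166))

Obviously Q(γ) ⊆ Q(√22, √166), and [Q(√22, √166):Q] = 4 (since 22, 166 are distinct squarefree integers > 1 with 3652 not a perfect square). To show equality we compute the minimal polynomial of γ. From γ = √22 + √166: γ^2 = 22 + 2√(3652) + 166 = 188 + 2√(3652), so γ^2 - 188 = 2√(3652); squaring, (γ^2 - 188)^2 = 4·3652, i.e. γ^4 - 376γ^2 + 35344 - 14608 = 0, i.e. γ^4 - 376γ^2 + 20736 = 0. So γ is a root of x^4 - 376x^2 + 20736. This polynomial is irreducible over Q: it has no rational root (each ±√22 ± √166 is irrational), and any factorization into two quadratics over Q would force √(3652) ∈ Q (pairing opposite roots) or √22, √166 ∈ Q (other pairings), all impossible. Hence [Q(γ):Q] = 4 = [Q(√22, √166):Q], so Q(γ) = Q(√22, √166).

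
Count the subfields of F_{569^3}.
F_{569^3} has 2 subfields

The subfields of F_{p^n} are exactly the fields F_{p^d} for d | n (each is the fixed field of the unique index-d subgroup of Gal(F_{p^n}/F_p) ≅ Z/nZ). The divisors of n = 3 are {1, 3}, giving 2 subfields: F_{569^1}, F_{569^3}.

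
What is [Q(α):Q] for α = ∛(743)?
[Q(α):Q] = 3

The minimal polynomial of α is x^3 - 743, irreducible over Q since 743 is not a perfect cube (so x^3 - 743 has no rational root). Hence [Q(α):Q] = deg(m_α) = 3.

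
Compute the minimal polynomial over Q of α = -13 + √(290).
m_α(x) = x^2 + 26x - 121

From α + 13 = √(290), squaring gives (α + 13)^2 = 290, i.e. α^2 + 26α + 169 = 290, so α^2 + 26α - 121 = 0. The discriminant of x^2 + 26x - 121 is (26)^2 - 4·(-121) = 676 + 484 = 1160, and 4·(290) is not a perfect square in Q since 290 is squarefree and ≠ 1. Hence x^2 + 26x - 121 is irreducible over Q and is the minimal polynomial of α.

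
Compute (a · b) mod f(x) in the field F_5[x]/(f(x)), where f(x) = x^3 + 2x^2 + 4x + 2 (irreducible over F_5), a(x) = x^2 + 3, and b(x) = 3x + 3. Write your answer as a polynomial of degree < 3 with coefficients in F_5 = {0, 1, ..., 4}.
a · b ≡ 2x^2 + 2x + 3 (mod f(x))

Multiply in F_5[x]: a(x)·b(x) = (x^2 + 3)·(3x + 3) = 3x^3 + 3x^2 + 4x + 4. This has degree ≥ 3, so divide by f(x) over F_5: 3x^3 + 3x^2 + 4x + 4 = (3)·(x^3 + 2x^2 + 4x + 2) + (2x^2 + 2x + 3). Hence a·b ≡ 2x^2 + 2x + 3 (mod f). (F_5[x]/(f) is a field with 5^3 = 125 elements since f is irreducible of degree 3.)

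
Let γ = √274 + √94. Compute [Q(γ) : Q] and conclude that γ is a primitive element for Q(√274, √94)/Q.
[Q(γ) : Q] = 4 (equivalently, Q(γ) = Q(√274, √94))

Obviously Q(γ) ⊆ Q(√274, √94), and [Q(√274, √94):Q] = 4 (since 274, 94 are distinct squarefree integers > 1 with 25756 not a perfect square). To show equality we compute the minimal polynomial of γ. From γ = √274 + √94: γ^2 = 274 + 2√(25756) + 94 = 368 + 2√(25756), so γ^2 - 368 = 2√(25756); squaring, (γ^2 - 368)^2 = 4·25756, i.e. γ^4 - 736γ^2 + 135424 - 103024 = 0, i.e. γ^4 - 736γ^2 + 32400 = 0. So γ is a root of x^4 - 736x^2 + 32400. This polynomial is irreducible over Q: it has no rational root (each ±√274 ± √94 is irrational), and any factorization into two quadratics over Q would force √(25756) ∈ Q (pairing opposite roots) or √274, √94 ∈ Q (other pairings), all impossible. Hence [Q(γ):Q] = 4 = [Q(√274, √94):Q], so Q(γ) = Q(√274, √94).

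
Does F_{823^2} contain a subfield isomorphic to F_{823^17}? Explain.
No: F_{823^17} is not a subfield of F_{823^2}

F_{p^m} embeds in F_{p^n} iff m | n. Here 17 ∤ 2 (since 2 = 0·17 + 2 with remainder 2 ≠ 0), so F_{823^17} is not a subfield of F_{823^2}. Equivalently: if it were, the tower law would give 17 = [F_{823^17}:F_823] dividing [F_{823^2}:F_823] = 2, contradiction.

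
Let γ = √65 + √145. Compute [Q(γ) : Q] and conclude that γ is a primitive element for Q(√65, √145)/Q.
[Q(γ) : Q] = 4 (equivalently, Q(γ) = Q(√65, √145))

Obviously Q(γ) ⊆ Q(√65, √145), and [Q(√65, √145):Q] = 4 (since 65, 145 are distinct squarefree integers > 1 with 9425 not a perfect square). To show equality we compute the minimal polynomial of γ. From γ = √65 + √145: γ^2 = 65 + 2√(9425) + 145 = 210 + 2√(9425), so γ^2 - 210 = 2√(9425); squaring, (γ^2 - 210)^2 = 4·9425, i.e. γ^4 - 420γ^2 + 44100 - 37700 = 0, i.e. γ^4 - 420γ^2 + 6400 = 0. So γ is a root of x^4 - 420x^2 + 6400. This polynomial is irreducible over Q: it has no rational root (each ±√65 ± √145 is irrational), and any factorization into two quadratics over Q would force √(9425) ∈ Q (pairing opposite roots) or √65, √145 ∈ Q (other pairings), all impossible. Hence [Q(γ):Q] = 4 = [Q(√65, √145):Q], so Q(γ) = Q(√65, √145).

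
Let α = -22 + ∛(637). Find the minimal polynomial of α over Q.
m_α(x) = x^3 + 66x^2 + 1452x + 10011

Set β = α + 22 = ∛(637), so β^3 = 637. Then (α + 22)^3 - 637 = 0, i.e. α is a root of g(x) = (x + 22)^3 - 637 = x^3 + 66x^2 + 1452x + 10011. Since g(x) = h(x + 22) where h(x) = x^3 - 637, and h is irreducible over Q (because 637 is not a perfect cube, so h has no rational root, and a monic cubic with no rational root is irreducible), g is also irreducible (irreducibility is preserved under the substitution x → x + 22). Hence m_α(x) = x^3 + 66x^2 + 1452x + 10011.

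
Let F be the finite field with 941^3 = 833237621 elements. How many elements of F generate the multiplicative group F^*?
There are φ(833237620) = 325503360 primitive elements

F_q^* is cyclic of order q - 1 = 833237620. A cyclic group of order m has exactly φ(m) generators. Here m = 833237620 = 2^2 · 5 · 47 · 811 · 1093, so the number of primitive elements is φ(833237620) = 325503360.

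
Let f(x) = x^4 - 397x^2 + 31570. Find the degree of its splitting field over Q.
[K : Q] = 4

Solving the quadratic in x^2: x^2 = (397 ± √(397^2 - 4·31570))/2 = (397 ± √31329)/2 = (397 ± 177)/2, giving x^2 = 287 or x^2 = 110. So f(x) = (x^2 - 287)(x^2 - 110) and the roots of f are ±√287, ±√110. Hence the splitting field is K = Q(√287, √110). Since 287 and 110 are distinct squarefree integers > 1, their product 31570 is not a perfect square, so √110 ∉ Q(√287). By the tower law [K:Q] = [Q(√287,√110):Q(√287)] · [Q(√287):Q] = 2 · 2 = 4.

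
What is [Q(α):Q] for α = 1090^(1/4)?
[Q(α):Q] = 4

α is a root of x^4 - 1090. By Eisenstein's criterion at the prime p = 2 (which divides the constant term 1090 but p^2 = 4 does not, since 1090 is squarefree), x^4 - 1090 is irreducible over Q. Hence [Q(α):Q] = 4.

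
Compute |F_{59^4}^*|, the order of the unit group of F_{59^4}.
|F_{59^4}^*| = 12117360

F_{59^4} has 59^4 = 12117361 elements; its multiplicative group consists of all nonzero elements, so |F_{59^4}^*| = 12117361 - 1 = 12117360. (It is cyclic since any finite subgroup of the multiplicative group of a field is cyclic.)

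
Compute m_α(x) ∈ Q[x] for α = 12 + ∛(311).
m_α(x) = x^3 - 36x^2 + 432x - 2039

Set β = α - 12 = ∛(311), so β^3 = 311. Then (α - 12)^3 - 311 = 0, i.e. α is a root of g(x) = (x - 12)^3 - 311 = x^3 - 36x^2 + 432x - 2039. Since g(x) = h(x - 12) where h(x) = x^3 - 311, and h is irreducible over Q (because 311 is not a perfect cube, so h has no rational root, and a monic cubic with no rational root is irreducible), g is also irreducible (irreducibility is preserved under the substitution x → x - 12). Hence m_α(x) = x^3 - 36x^2 + 432x - 2039.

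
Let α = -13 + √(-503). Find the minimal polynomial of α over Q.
m_α(x) = x^2 + 26x + 672

From α + 13 = √(-503), squaring gives (α + 13)^2 = -503, i.e. α^2 + 26α + 169 = -503, so α^2 + 26α + 672 = 0. The discriminant of x^2 + 26x + 672 is (26)^2 - 4·(672) = 676 - 2688 = -2012, and 4·(-503) is not a perfect square in Q since -503 is squarefree and ≠ 1. Hence x^2 + 26x + 672 is irreducible over Q and is the minimal polynomial of α.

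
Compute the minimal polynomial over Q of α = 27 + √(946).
m_α(x) = x^2 - 54x - 217

From α - 27 = √(946), squaring gives (α - 27)^2 = 946, i.e. α^2 - 54α + 729 = 946, so α^2 - 54α - 217 = 0. The discriminant of x^2 - 54x - 217 is (-54)^2 - 4·(-217) = 2916 + 868 = 3784, and 4·(946) is not a perfect square in Q since 946 is squarefree and ≠ 1. Hence x^2 - 54x - 217 is irreducible over Q and is the minimal polynomial of α.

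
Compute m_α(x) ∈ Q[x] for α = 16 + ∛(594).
m_α(x) = x^3 - 48x^2 + 768x - 4690

Set β = α - 16 = ∛(594), so β^3 = 594. Then (α - 16)^3 - 594 = 0, i.e. α is a root of g(x) = (x - 16)^3 - 594 = x^3 - 48x^2 + 768x - 4690. Since g(x) = h(x - 16) where h(x) = x^3 - 594, and h is irreducible over Q (because 594 is not a perfect cube, so h has no rational root, and a monic cubic with no rational root is irreducible), g is also irreducible (irreducibility is preserved under the substitution x → x - 16). Hence m_α(x) = x^3 - 48x^2 + 768x - 4690.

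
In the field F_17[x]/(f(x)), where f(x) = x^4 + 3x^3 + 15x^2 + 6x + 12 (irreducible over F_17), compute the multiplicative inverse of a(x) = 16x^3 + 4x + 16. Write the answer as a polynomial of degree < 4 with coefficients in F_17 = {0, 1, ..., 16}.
a(x)^(-1) ≡ 8x^2 + 7x + 16 (mod f(x))

Since f is irreducible over F_17, F_17[x]/(f) is a field and a(x) ≠ 0 has an inverse. Apply the extended Euclidean algorithm to f(x) and a(x) in F_17[x]: f(x) = (16x + 14)·a(x) + (2x^2 + 9);  a(x) = (8x)·(2x^2 + 9) + (16). The last nonzero remainder is the constant 16 = gcd(f, a) in F_17. Back-substituting through the division chain expresses 16 = s(x)·a(x) + t(x)·f(x) with s(x) ≡ 9x^2 + 10x + 1 (mod f), so (9x^2 + 10x + 1)·a(x) ≡ 16 (mod f). Multiplying by 16^(-1) ≡ 16 in F_17 gives a(x)^(-1) ≡ 16·(9x^2 + 10x + 1) ≡ 8x^2 + 7x + 16 (mod f). Check: (16x^3 + 4x + 16)·(8x^2 + 7x + 16) = 9x^5 + 10x^4 + 16x^3 + 3x^2 + 6x + 1 ≡ 1 (mod x^4 + 3x^3 + 15x^2 + 6x + 12).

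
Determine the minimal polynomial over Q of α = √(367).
m_α(x) = x^2 - 367

α satisfies α^2 - 367 = 0, so x^2 - 367 annihilates α. Since d = 367 is squarefree and ≠ 1, it is not a perfect square in Q, so x^2 - 367 has no rational root and is therefore irreducible over Q (a degree-2 polynomial over a field is irreducible iff it has no root). Hence m_α(x) = x^2 - 367.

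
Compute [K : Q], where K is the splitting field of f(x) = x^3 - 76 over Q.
[K : Q] = 6

The roots of x^3 - 76 are ∛76, ω∛76, ω^2∛76 where ω = e^(2πi/3) is a primitive cube root of unity, so K = Q(∛76, ω). Now [Q(∛76):Q] = 3 (since 76 is not a perfect cube, x^3 - 76 is irreducible) and [Q(ω):Q] = 2. Both 2 and 3 divide [K:Q], and [K:Q] ≤ 3·2 = 6, so [K:Q] = 6. (Equivalently: Q(∛76) ⊂ R but ω ∉ R, so [K : Q(∛76)] = 2.)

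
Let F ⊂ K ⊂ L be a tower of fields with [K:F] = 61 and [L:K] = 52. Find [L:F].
[L:F] = 3172

The tower law says that for any tower of field extensions F ⊂ K ⊂ L with finite degrees, [L:F] = [L:K] · [K:F]. Here this gives [L:F] = 52 · 61 = 3172.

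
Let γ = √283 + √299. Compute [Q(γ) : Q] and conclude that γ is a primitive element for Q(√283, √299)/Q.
[Q(γ) : Q] = 4 (equivalently, Q(γ) = Q(√283, √299))

Obviously Q(γ) ⊆ Q(√283, √299), and [Q(√283, √299):Q] = 4 (since 283, 299 are distinct squarefree integers > 1 with 84617 not a perfect square). To show equality we compute the minimal polynomial of γ. From γ = √283 + √299: γ^2 = 283 + 2√(84617) + 299 = 582 + 2√(84617), so γ^2 - 582 = 2√(84617); squaring, (γ^2 - 582)^2 = 4·84617, i.e. γ^4 - 1164γ^2 + 338724 - 338468 = 0, i.e. γ^4 - 1164γ^2 + 256 = 0. So γ is a root of x^4 - 1164x^2 + 256. This polynomial is irreducible over Q: it has no rational root (each ±√283 ± √299 is irrational), and any factorization into two quadratics over Q would force √(84617) ∈ Q (pairing opposite roots) or √283, √299 ∈ Q (other pairings), all impossible. Hence [Q(γ):Q] = 4 = [Q(√283, √299):Q], so Q(γ) = Q(√283, √299).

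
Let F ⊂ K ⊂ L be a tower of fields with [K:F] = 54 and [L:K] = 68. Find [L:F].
[L:F] = 3672

The tower law says that for any tower of field extensions F ⊂ K ⊂ L with finite degrees, [L:F] = [L:K] · [K:F]. Here this gives [L:F] = 68 · 54 = 3672.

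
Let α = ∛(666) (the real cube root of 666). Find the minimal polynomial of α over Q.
m_α(x) = x^3 - 666

α satisfies α^3 = 666, so x^3 - 666 annihilates α. By the rational root test, a rational root p/q (in lowest terms) of x^3 - 666 would satisfy p^3 = 666 q^3, forcing q = 1 and p^3 = 666; but 666 is not a perfect cube, contradiction. A monic cubic over Q with no rational root is irreducible (any nontrivial factorization would include a linear factor). Hence x^3 - 666 is the minimal polynomial of α, and in particular [Q(α):Q] = 3.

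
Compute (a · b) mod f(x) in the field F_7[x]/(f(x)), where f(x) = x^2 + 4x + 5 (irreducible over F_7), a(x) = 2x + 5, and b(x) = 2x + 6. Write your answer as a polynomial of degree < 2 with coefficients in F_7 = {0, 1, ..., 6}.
a · b ≡ 6x + 3 (mod f(x))

Multiply in F_7[x]: a(x)·b(x) = (2x + 5)·(2x + 6) = 4x^2 + x + 2. This has degree ≥ 2, so divide by f(x) over F_7: 4x^2 + x + 2 = (4)·(x^2 + 4x + 5) + (6x + 3). Hence a·b ≡ 6x + 3 (mod f). (F_7[x]/(f) is a field with 7^2 = 49 elements since f is irreducible of degree 2.)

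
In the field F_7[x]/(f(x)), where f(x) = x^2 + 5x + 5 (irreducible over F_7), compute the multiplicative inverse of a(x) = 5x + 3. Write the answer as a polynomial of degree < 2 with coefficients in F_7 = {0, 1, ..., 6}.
a(x)^(-1) ≡ 3x + 2 (mod f(x))

Since f is irreducible over F_7, F_7[x]/(f) is a field and a(x) ≠ 0 has an inverse. Apply the extended Euclidean algorithm to f(x) and a(x) in F_7[x]: f(x) = (3x + 2)·a(x) + (6). The last nonzero remainder is the constant 6 = gcd(f, a) in F_7. Back-substituting through the division chain expresses 6 = s(x)·a(x) + t(x)·f(x) with s(x) ≡ 4x + 5 (mod f), so (4x + 5)·a(x) ≡ 6 (mod f). Multiplying by 6^(-1) ≡ 6 in F_7 gives a(x)^(-1) ≡ 6·(4x + 5) ≡ 3x + 2 (mod f). Check: (5x + 3)·(3x + 2) = x^2 + 5x + 6 ≡ 1 (mod x^2 + 5x + 5).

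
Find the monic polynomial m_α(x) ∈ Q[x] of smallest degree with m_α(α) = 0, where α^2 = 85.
m_α(x) = x^2 - 85

α satisfies α^2 - 85 = 0, so x^2 - 85 annihilates α. Since d = 85 is squarefree and ≠ 1, it is not a perfect square in Q, so x^2 - 85 has no rational root and is therefore irreducible over Q (a degree-2 polynomial over a field is irreducible iff it has no root). Hence m_α(x) = x^2 - 85.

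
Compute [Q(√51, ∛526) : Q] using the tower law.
[Q(√51, ∛526) : Q] = 6

Let L = Q(√51, ∛526). Since Q(√51) ⊂ L and [Q(√51):Q] = 2, the tower law gives 2 | [L:Q]. Likewise Q(∛526) ⊂ L with [Q(∛526):Q] = 3 (because 526 is not a perfect cube), so 3 | [L:Q]. As gcd(2,3) = 1, [L:Q] is divisible by 6. Conversely L is generated over Q by √51 and ∛526, so [L:Q] ≤ 2·3 = 6. Therefore [Q(√51, ∛526) : Q] = 6.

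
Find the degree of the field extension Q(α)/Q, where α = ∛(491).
[Q(α):Q] = 3

The minimal polynomial of α is x^3 - 491, irreducible over Q since 491 is not a perfect cube (so x^3 - 491 has no rational root). Hence [Q(α):Q] = deg(m_α) = 3.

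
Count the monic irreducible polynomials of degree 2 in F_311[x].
There are 48205 monic irreducible polynomials of degree 2 over F_311

Each element of F_{311^2} that lies in no proper subfield is a root of exactly one monic irreducible of degree 2 over F_311, and each such polynomial has 2 distinct roots in F_{311^2}. By Möbius inversion the count is N_311(2) = (1/2) Σ_{d|2} μ(2/d) · 311^d = (1/2)(μ(2)·311^1 + μ(1)·311^2) = 96410/2 = 48205.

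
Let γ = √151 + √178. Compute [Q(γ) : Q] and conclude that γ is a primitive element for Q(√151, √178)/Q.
[Q(γ) : Q] = 4 (equivalently, Q(γ) = Q(√151, √178))

Obviously Q(γ) ⊆ Q(√151, √178), and [Q(√151, √178):Q] = 4 (since 151, 178 are distinct squarefree integers > 1 with 26878 not a perfect square). To show equality we compute the minimal polynomial of γ. From γ = √151 + √178: γ^2 = 151 + 2√(26878) + 178 = 329 + 2√(26878), so γ^2 - 329 = 2√(26878); squaring, (γ^2 - 329)^2 = 4·26878, i.e. γ^4 - 658γ^2 + 108241 - 107512 = 0, i.e. γ^4 - 658γ^2 + 729 = 0. So γ is a root of x^4 - 658x^2 + 729. This polynomial is irreducible over Q: it has no rational root (each ±√151 ± √178 is irrational), and any factorization into two quadratics over Q would force √(26878) ∈ Q (pairing opposite roots) or √151, √178 ∈ Q (other pairings), all impossible. Hence [Q(γ):Q] = 4 = [Q(√151, √178):Q], so Q(γ) = Q(√151, √178).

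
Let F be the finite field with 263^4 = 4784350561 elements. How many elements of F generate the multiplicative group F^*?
There are φ(4784350560) = 1150822400 primitive elements

F_q^* is cyclic of order q - 1 = 4784350560. A cyclic group of order m has exactly φ(m) generators. Here m = 4784350560 = 2^5 · 3 · 5 · 11 · 131 · 6917, so the number of primitive elements is φ(4784350560) = 1150822400.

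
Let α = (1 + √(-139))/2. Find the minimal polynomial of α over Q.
m_α(x) = x^2 - x + 35

From 2α - 1 = √(-139), squaring gives (2α - 1)^2 = -139, i.e. 4α^2 - 4α + 1 = -139, so α^2 - α + (1 + 139)/4 = 0. Since -139 ≡ 1 (mod 4), (1 + 139)/4 = 35 ∈ Z. The polynomial x^2 - x + 35 has discriminant 1 - 4·(35) = -139, which is not a perfect square in Q (d = -139 is squarefree and ≠ 1), so x^2 - x + 35 is irreducible over Q. It is the minimal polynomial of α.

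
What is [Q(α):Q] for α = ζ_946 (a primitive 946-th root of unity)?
[Q(α):Q] = 420

The minimal polynomial of ζ_946 over Q is the 946-th cyclotomic polynomial Φ_946(x), which is irreducible over Q and has degree φ(946) = 420. Hence [Q(α):Q] = φ(946) = 420.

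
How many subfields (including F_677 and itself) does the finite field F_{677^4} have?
F_{677^4} has 3 subfields

The subfields of F_{p^n} are exactly the fields F_{p^d} for d | n (each is the fixed field of the unique index-d subgroup of Gal(F_{p^n}/F_p) ≅ Z/nZ). The divisors of n = 4 are {1, 2, 4}, giving 3 subfields: F_{677^1}, F_{677^2}, F_{677^4}.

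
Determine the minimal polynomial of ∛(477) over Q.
m_α(x) = x^3 - 477

α satisfies α^3 = 477, so x^3 - 477 annihilates α. By the rational root test, a rational root p/q (in lowest terms) of x^3 - 477 would satisfy p^3 = 477 q^3, forcing q = 1 and p^3 = 477; but 477 is not a perfect cube, contradiction. A monic cubic over Q with no rational root is irreducible (any nontrivial factorization would include a linear factor). Hence x^3 - 477 is the minimal polynomial of α, and in particular [Q(α):Q] = 3.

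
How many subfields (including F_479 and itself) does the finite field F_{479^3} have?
F_{479^3} has 2 subfields

The subfields of F_{p^n} are exactly the fields F_{p^d} for d | n (each is the fixed field of the unique index-d subgroup of Gal(F_{p^n}/F_p) ≅ Z/nZ). The divisors of n = 3 are {1, 3}, giving 2 subfields: F_{479^1}, F_{479^3}.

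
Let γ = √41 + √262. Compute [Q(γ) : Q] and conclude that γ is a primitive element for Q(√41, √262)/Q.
[Q(γ) : Q] = 4 (equivalently, Q(γ) = Q(√41, √262))

Obviously Q(γ) ⊆ Q(√41, √262), and [Q(√41, √262):Q] = 4 (since 41, 262 are distinct squarefree integers > 1 with 10742 not a perfect square). To show equality we compute the minimal polynomial of γ. From γ = √41 + √262: γ^2 = 41 + 2√(10742) + 262 = 303 + 2√(10742), so γ^2 - 303 = 2√(10742); squaring, (γ^2 - 303)^2 = 4·10742, i.e. γ^4 - 606γ^2 + 91809 - 42968 = 0, i.e. γ^4 - 606γ^2 + 48841 = 0. So γ is a root of x^4 - 606x^2 + 48841. This polynomial is irreducible over Q: it has no rational root (each ±√41 ± √262 is irrational), and any factorization into two quadratics over Q would force √(10742) ∈ Q (pairing opposite roots) or √41, √262 ∈ Q (other pairings), all impossible. Hence [Q(γ):Q] = 4 = [Q(√41, √262):Q], so Q(γ) = Q(√41, √262).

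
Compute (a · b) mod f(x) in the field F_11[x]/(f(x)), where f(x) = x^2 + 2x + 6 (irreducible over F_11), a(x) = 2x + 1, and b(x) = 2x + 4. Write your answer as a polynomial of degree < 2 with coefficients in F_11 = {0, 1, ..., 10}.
a · b ≡ 2x + 2 (mod f(x))

Multiply in F_11[x]: a(x)·b(x) = (2x + 1)·(2x + 4) = 4x^2 + 10x + 4. This has degree ≥ 2, so divide by f(x) over F_11: 4x^2 + 10x + 4 = (4)·(x^2 + 2x + 6) + (2x + 2). Hence a·b ≡ 2x + 2 (mod f). (F_11[x]/(f) is a field with 11^2 = 121 elements since f is irreducible of degree 2.)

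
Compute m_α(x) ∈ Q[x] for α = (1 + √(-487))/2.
m_α(x) = x^2 - x + 122

From 2α - 1 = √(-487), squaring gives (2α - 1)^2 = -487, i.e. 4α^2 - 4α + 1 = -487, so α^2 - α + (1 + 487)/4 = 0. Since -487 ≡ 1 (mod 4), (1 + 487)/4 = 122 ∈ Z. The polynomial x^2 - x + 122 has discriminant 1 - 4·(122) = -487, which is not a perfect square in Q (d = -487 is squarefree and ≠ 1), so x^2 - x + 122 is irreducible over Q. It is the minimal polynomial of α.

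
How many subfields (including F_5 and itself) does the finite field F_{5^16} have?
F_{5^16} has 5 subfields

The subfields of F_{p^n} are exactly the fields F_{p^d} for d | n (each is the fixed field of the unique index-d subgroup of Gal(F_{p^n}/F_p) ≅ Z/nZ). The divisors of n = 16 are {1, 2, 4, 8, 16}, giving 5 subfields: F_{5^1}, F_{5^2}, F_{5^4}, F_{5^8}, F_{5^16}.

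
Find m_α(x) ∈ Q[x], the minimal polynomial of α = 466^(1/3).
m_α(x) = x^3 - 466

α satisfies α^3 = 466, so x^3 - 466 annihilates α. By the rational root test, a rational root p/q (in lowest terms) of x^3 - 466 would satisfy p^3 = 466 q^3, forcing q = 1 and p^3 = 466; but 466 is not a perfect cube, contradiction. A monic cubic over Q with no rational root is irreducible (any nontrivial factorization would include a linear factor). Hence x^3 - 466 is the minimal polynomial of α, and in particular [Q(α):Q] = 3.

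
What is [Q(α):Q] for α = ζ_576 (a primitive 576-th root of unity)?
[Q(α):Q] = 192

The minimal polynomial of ζ_576 over Q is the 576-th cyclotomic polynomial Φ_576(x), which is irreducible over Q and has degree φ(576) = 192. Hence [Q(α):Q] = φ(576) = 192.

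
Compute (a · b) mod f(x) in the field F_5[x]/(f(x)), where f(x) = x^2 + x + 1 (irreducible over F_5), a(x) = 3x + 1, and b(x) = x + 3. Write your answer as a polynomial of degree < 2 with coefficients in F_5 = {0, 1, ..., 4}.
a · b ≡ 2x (mod f(x))

Multiply in F_5[x]: a(x)·b(x) = (3x + 1)·(x + 3) = 3x^2 + 3. This has degree ≥ 2, so divide by f(x) over F_5: 3x^2 + 3 = (3)·(x^2 + x + 1) + (2x). Hence a·b ≡ 2x (mod f). (F_5[x]/(f) is a field with 5^2 = 25 elements since f is irreducible of degree 2.)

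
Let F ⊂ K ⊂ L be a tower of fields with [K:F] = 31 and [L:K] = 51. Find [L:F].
[L:F] = 1581

The tower law says that for any tower of field extensions F ⊂ K ⊂ L with finite degrees, [L:F] = [L:K] · [K:F]. Here this gives [L:F] = 51 · 31 = 1581.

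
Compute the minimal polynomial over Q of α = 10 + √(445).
m_α(x) = x^2 - 20x - 345

From α - 10 = √(445), squaring gives (α - 10)^2 = 445, i.e. α^2 - 20α + 100 = 445, so α^2 - 20α - 345 = 0. The discriminant of x^2 - 20x - 345 is (-20)^2 - 4·(-345) = 400 + 1380 = 1780, and 4·(445) is not a perfect square in Q since 445 is squarefree and ≠ 1. Hence x^2 - 20x - 345 is irreducible over Q and is the minimal polynomial of α.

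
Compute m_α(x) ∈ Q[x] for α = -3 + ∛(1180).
m_α(x) = x^3 + 9x^2 + 27x - 1153

Set β = α + 3 = ∛(1180), so β^3 = 1180. Then (α + 3)^3 - 1180 = 0, i.e. α is a root of g(x) = (x + 3)^3 - 1180 = x^3 + 9x^2 + 27x - 1153. Since g(x) = h(x + 3) where h(x) = x^3 - 1180, and h is irreducible over Q (because 1180 is not a perfect cube, so h has no rational root, and a monic cubic with no rational root is irreducible), g is also irreducible (irreducibility is preserved under the substitution x → x + 3). Hence m_α(x) = x^3 + 9x^2 + 27x - 1153.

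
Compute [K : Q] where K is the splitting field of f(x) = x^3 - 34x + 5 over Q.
[K : Q] = 6

By the rational root test, any rational root of the monic integer polynomial f(x) = x^3 - 34x + 5 must be an integer dividing the constant term 5, i.e. one of ±{1, 5}. Evaluating: f(1) = -28, f(-1) = 38, f(5) = -40, f(-5) = 50; none is 0, so f has no rational root and is therefore irreducible over Q (a cubic with no linear factor over a field is irreducible). For an irreducible cubic, the Galois group is A_3 or S_3 according as the discriminant disc(f) = -4a^3 - 27b^2 = -4·(-34)^3 - 27·(5)^2 = 156541 is or is not a square in Q. Here disc(f) = 156541 is not a perfect square in Q, so the Galois group of f over Q is not contained in A_3 and must be all of S_3. The splitting field has degree |S_3| = 6 over Q, so [K : Q] = 6.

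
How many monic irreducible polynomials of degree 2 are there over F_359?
There are 64261 monic irreducible polynomials of degree 2 over F_359

Each element of F_{359^2} that lies in no proper subfield is a root of exactly one monic irreducible of degree 2 over F_359, and each such polynomial has 2 distinct roots in F_{359^2}. By Möbius inversion the count is N_359(2) = (1/2) Σ_{d|2} μ(2/d) · 359^d = (1/2)(μ(2)·359^1 + μ(1)·359^2) = 128522/2 = 64261.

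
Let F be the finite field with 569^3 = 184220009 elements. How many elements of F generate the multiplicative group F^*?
There are φ(184220008) = 77827680 primitive elements

F_q^* is cyclic of order q - 1 = 184220008. A cyclic group of order m has exactly φ(m) generators. Here m = 184220008 = 2^3 · 7^2 · 71 · 6619, so the number of primitive elements is φ(184220008) = 77827680.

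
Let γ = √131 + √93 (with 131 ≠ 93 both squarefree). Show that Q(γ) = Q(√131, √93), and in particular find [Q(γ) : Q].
[Q(γ) : Q] = 4 (equivalently, Q(γ) = Q(√131, √93))

Obviously Q(γ) ⊆ Q(√131, √93), and [Q(√131, √93):Q] = 4 (since 131, 93 are distinct squarefree integers > 1 with 12183 not a perfect square). To show equality we compute the minimal polynomial of γ. From γ = √131 + √93: γ^2 = 131 + 2√(12183) + 93 = 224 + 2√(12183), so γ^2 - 224 = 2√(12183); squaring, (γ^2 - 224)^2 = 4·12183, i.e. γ^4 - 448γ^2 + 50176 - 48732 = 0, i.e. γ^4 - 448γ^2 + 1444 = 0. So γ is a root of x^4 - 448x^2 + 1444. This polynomial is irreducible over Q: it has no rational root (each ±√131 ± √93 is irrational), and any factorization into two quadratics over Q would force √(12183) ∈ Q (pairing opposite roots) or √131, √93 ∈ Q (other pairings), all impossible. Hence [Q(γ):Q] = 4 = [Q(√131, √93):Q], so Q(γ) = Q(√131, √93).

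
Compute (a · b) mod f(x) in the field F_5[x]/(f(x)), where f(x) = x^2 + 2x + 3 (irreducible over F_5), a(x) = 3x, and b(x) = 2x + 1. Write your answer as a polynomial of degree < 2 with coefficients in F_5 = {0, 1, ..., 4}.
a · b ≡ x + 2 (mod f(x))

Multiply in F_5[x]: a(x)·b(x) = (3x)·(2x + 1) = x^2 + 3x. This has degree ≥ 2, so divide by f(x) over F_5: x^2 + 3x = (1)·(x^2 + 2x + 3) + (x + 2). Hence a·b ≡ x + 2 (mod f). (F_5[x]/(f) is a field with 5^2 = 25 elements since f is irreducible of degree 2.)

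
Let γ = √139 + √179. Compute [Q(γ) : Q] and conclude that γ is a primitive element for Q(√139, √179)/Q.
[Q(γ) : Q] = 4 (equivalently, Q(γ) = Q(√139, √179))

Obviously Q(γ) ⊆ Q(√139, √179), and [Q(√139, √179):Q] = 4 (since 139, 179 are distinct squarefree integers > 1 with 24881 not a perfect square). To show equality we compute the minimal polynomial of γ. From γ = √139 + √179: γ^2 = 139 + 2√(24881) + 179 = 318 + 2√(24881), so γ^2 - 318 = 2√(24881); squaring, (γ^2 - 318)^2 = 4·24881, i.e. γ^4 - 636γ^2 + 101124 - 99524 = 0, i.e. γ^4 - 636γ^2 + 1600 = 0. So γ is a root of x^4 - 636x^2 + 1600. This polynomial is irreducible over Q: it has no rational root (each ±√139 ± √179 is irrational), and any factorization into two quadratics over Q would force √(24881) ∈ Q (pairing opposite roots) or √139, √179 ∈ Q (other pairings), all impossible. Hence [Q(γ):Q] = 4 = [Q(√139, √179):Q], so Q(γ) = Q(√139, √179).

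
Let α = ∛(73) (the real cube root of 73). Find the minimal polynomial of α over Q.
m_α(x) = x^3 - 73

α satisfies α^3 = 73, so x^3 - 73 annihilates α. By the rational root test, a rational root p/q (in lowest terms) of x^3 - 73 would satisfy p^3 = 73 q^3, forcing q = 1 and p^3 = 73; but 73 is not a perfect cube, contradiction. A monic cubic over Q with no rational root is irreducible (any nontrivial factorization would include a linear factor). Hence x^3 - 73 is the minimal polynomial of α, and in particular [Q(α):Q] = 3.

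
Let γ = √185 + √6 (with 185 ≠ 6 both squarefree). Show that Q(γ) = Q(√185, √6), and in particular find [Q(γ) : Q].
[Q(γ) : Q] = 4 (equivalently, Q(γ) = Q(√185, √6))

Obviously Q(γ) ⊆ Q(√185, √6), and [Q(√185, √6):Q] = 4 (since 185, 6 are distinct squarefree integers > 1 with 1110 not a perfect square). To show equality we compute the minimal polynomial of γ. From γ = √185 + √6: γ^2 = 185 + 2√(1110) + 6 = 191 + 2√(1110), so γ^2 - 191 = 2√(1110); squaring, (γ^2 - 191)^2 = 4·1110, i.e. γ^4 - 382γ^2 + 36481 - 4440 = 0, i.e. γ^4 - 382γ^2 + 32041 = 0. So γ is a root of x^4 - 382x^2 + 32041. This polynomial is irreducible over Q: it has no rational root (each ±√185 ± √6 is irrational), and any factorization into two quadratics over Q would force √(1110) ∈ Q (pairing opposite roots) or √185, √6 ∈ Q (other pairings), all impossible. Hence [Q(γ):Q] = 4 = [Q(√185, √6):Q], so Q(γ) = Q(√185, √6).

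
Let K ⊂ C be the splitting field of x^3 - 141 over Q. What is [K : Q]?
[K : Q] = 6

The roots of x^3 - 141 are ∛141, ω∛141, ω^2∛141 where ω = e^(2πi/3) is a primitive cube root of unity, so K = Q(∛141, ω). Now [Q(∛141):Q] = 3 (since 141 is not a perfect cube, x^3 - 141 is irreducible) and [Q(ω):Q] = 2. Both 2 and 3 divide [K:Q], and [K:Q] ≤ 3·2 = 6, so [K:Q] = 6. (Equivalently: Q(∛141) ⊂ R but ω ∉ R, so [K : Q(∛141)] = 2.)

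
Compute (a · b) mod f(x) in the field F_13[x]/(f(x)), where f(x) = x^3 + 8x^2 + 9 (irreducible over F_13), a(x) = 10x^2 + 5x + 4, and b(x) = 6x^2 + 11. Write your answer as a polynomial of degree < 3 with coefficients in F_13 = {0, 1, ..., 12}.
a · b ≡ 3x^2 + 9x + 12 (mod f(x))

Multiply in F_13[x]: a(x)·b(x) = (10x^2 + 5x + 4)·(6x^2 + 11) = 8x^4 + 4x^3 + 4x^2 + 3x + 5. This has degree ≥ 3, so divide by f(x) over F_13: 8x^4 + 4x^3 + 4x^2 + 3x + 5 = (8x + 5)·(x^3 + 8x^2 + 9) + (3x^2 + 9x + 12). Hence a·b ≡ 3x^2 + 9x + 12 (mod f). (F_13[x]/(f) is a field with 13^3 = 2197 elements since f is irreducible of degree 3.)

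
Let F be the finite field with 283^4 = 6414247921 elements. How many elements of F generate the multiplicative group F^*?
There are φ(6414247920) = 1650288640 primitive elements

F_q^* is cyclic of order q - 1 = 6414247920. A cyclic group of order m has exactly φ(m) generators. Here m = 6414247920 = 2^4 · 3 · 5 · 47 · 71 · 8009, so the number of primitive elements is φ(6414247920) = 1650288640.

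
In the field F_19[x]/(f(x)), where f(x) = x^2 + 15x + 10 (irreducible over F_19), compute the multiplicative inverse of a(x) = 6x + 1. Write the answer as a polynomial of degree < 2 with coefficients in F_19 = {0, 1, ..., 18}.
a(x)^(-1) ≡ 14x + 5 (mod f(x))

Since f is irreducible over F_19, F_19[x]/(f) is a field and a(x) ≠ 0 has an inverse. Apply the extended Euclidean algorithm to f(x) and a(x) in F_19[x]: f(x) = (16x + 3)·a(x) + (7). The last nonzero remainder is the constant 7 = gcd(f, a) in F_19. Back-substituting through the division chain expresses 7 = s(x)·a(x) + t(x)·f(x) with s(x) ≡ 3x + 16 (mod f), so (3x + 16)·a(x) ≡ 7 (mod f). Multiplying by 7^(-1) ≡ 11 in F_19 gives a(x)^(-1) ≡ 11·(3x + 16) ≡ 14x + 5 (mod f). Check: (6x + 1)·(14x + 5) = 8x^2 + 6x + 5 ≡ 1 (mod x^2 + 15x + 10).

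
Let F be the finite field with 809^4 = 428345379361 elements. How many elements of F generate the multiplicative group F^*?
There are φ(428345379360) = 112521830400 primitive elements

F_q^* is cyclic of order q - 1 = 428345379360. A cyclic group of order m has exactly φ(m) generators. Here m = 428345379360 = 2^5 · 3^4 · 5 · 101 · 229 · 1429, so the number of primitive elements is φ(428345379360) = 112521830400.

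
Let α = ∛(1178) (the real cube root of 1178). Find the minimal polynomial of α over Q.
m_α(x) = x^3 - 1178

α satisfies α^3 = 1178, so x^3 - 1178 annihilates α. By the rational root test, a rational root p/q (in lowest terms) of x^3 - 1178 would satisfy p^3 = 1178 q^3, forcing q = 1 and p^3 = 1178; but 1178 is not a perfect cube, contradiction. A monic cubic over Q with no rational root is irreducible (any nontrivial factorization would include a linear factor). Hence x^3 - 1178 is the minimal polynomial of α, and in particular [Q(α):Q] = 3.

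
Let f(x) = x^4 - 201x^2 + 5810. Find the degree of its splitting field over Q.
[K : Q] = 4

Solving the quadratic in x^2: x^2 = (201 ± √(201^2 - 4·5810))/2 = (201 ± √17161)/2 = (201 ± 131)/2, giving x^2 = 35 or x^2 = 166. So f(x) = (x^2 - 35)(x^2 - 166) and the roots of f are ±√35, ±√166. Hence the splitting field is K = Q(√35, √166). Since 35 and 166 are distinct squarefree integers > 1, their product 5810 is not a perfect square, so √166 ∉ Q(√35). By the tower law [K:Q] = [Q(√35,√166):Q(√35)] · [Q(√35):Q] = 2 · 2 = 4.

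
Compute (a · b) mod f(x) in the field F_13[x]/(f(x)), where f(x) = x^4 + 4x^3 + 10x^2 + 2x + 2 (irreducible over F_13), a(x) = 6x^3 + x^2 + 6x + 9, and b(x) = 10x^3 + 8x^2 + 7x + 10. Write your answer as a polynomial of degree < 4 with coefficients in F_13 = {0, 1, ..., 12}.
a · b ≡ 4x^3 + 3x^2 + 11x + 4 (mod f(x))

Multiply in F_13[x]: a(x)·b(x) = (6x^3 + x^2 + 6x + 9)·(10x^3 + 8x^2 + 7x + 10) = 8x^6 + 6x^5 + 6x^4 + 10x^3 + 7x^2 + 6x + 12. This has degree ≥ 4, so divide by f(x) over F_13: 8x^6 + 6x^5 + 6x^4 + 10x^3 + 7x^2 + 6x + 12 = (8x^2 + 4)·(x^4 + 4x^3 + 10x^2 + 2x + 2) + (4x^3 + 3x^2 + 11x + 4). Hence a·b ≡ 4x^3 + 3x^2 + 11x + 4 (mod f). (F_13[x]/(f) is a field with 13^4 = 28561 elements since f is irreducible of degree 4.)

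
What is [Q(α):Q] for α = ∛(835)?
[Q(α):Q] = 3

The minimal polynomial of α is x^3 - 835, irreducible over Q since 835 is not a perfect cube (so x^3 - 835 has no rational root). Hence [Q(α):Q] = deg(m_α) = 3.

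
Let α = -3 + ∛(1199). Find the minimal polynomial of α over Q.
m_α(x) = x^3 + 9x^2 + 27x - 1172

Set β = α + 3 = ∛(1199), so β^3 = 1199. Then (α + 3)^3 - 1199 = 0, i.e. α is a root of g(x) = (x + 3)^3 - 1199 = x^3 + 9x^2 + 27x - 1172. Since g(x) = h(x + 3) where h(x) = x^3 - 1199, and h is irreducible over Q (because 1199 is not a perfect cube, so h has no rational root, and a monic cubic with no rational root is irreducible), g is also irreducible (irreducibility is preserved under the substitution x → x + 3). Hence m_α(x) = x^3 + 9x^2 + 27x - 1172.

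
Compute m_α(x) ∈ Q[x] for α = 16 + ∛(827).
m_α(x) = x^3 - 48x^2 + 768x - 4923

Set β = α - 16 = ∛(827), so β^3 = 827. Then (α - 16)^3 - 827 = 0, i.e. α is a root of g(x) = (x - 16)^3 - 827 = x^3 - 48x^2 + 768x - 4923. Since g(x) = h(x - 16) where h(x) = x^3 - 827, and h is irreducible over Q (because 827 is not a perfect cube, so h has no rational root, and a monic cubic with no rational root is irreducible), g is also irreducible (irreducibility is preserved under the substitution x → x - 16). Hence m_α(x) = x^3 - 48x^2 + 768x - 4923.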